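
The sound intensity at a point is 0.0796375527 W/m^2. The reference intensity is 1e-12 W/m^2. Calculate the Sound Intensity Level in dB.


Given values:
  I = 0.0796375527 W/m^2
  I_ref = 1e-12 W/m^2
Formula: SIL = 10 * log10(I / I_ref)
Compute ratio: I / I_ref = 79637552700
Compute log10: log10(79637552700) = 10.901118
Multiply: SIL = 10 * 10.901118 = 109.01

109.01 dB


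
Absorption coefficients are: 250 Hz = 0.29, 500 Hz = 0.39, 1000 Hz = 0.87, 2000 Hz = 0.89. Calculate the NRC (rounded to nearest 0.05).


Given values:
  a_250 = 0.29, a_500 = 0.39
  a_1000 = 0.87, a_2000 = 0.89
Formula: NRC = (a250 + a500 + a1000 + a2000) / 4
Sum = 0.29 + 0.39 + 0.87 + 0.89 = 2.44
NRC = 2.44 / 4 = 0.61
Rounded to nearest 0.05: 0.6

0.6


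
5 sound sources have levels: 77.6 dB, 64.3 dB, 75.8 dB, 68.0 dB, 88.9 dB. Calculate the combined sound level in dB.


Formula: L_total = 10 * log10( sum(10^(Li/10)) )
  Source 1: 10^(77.6/10) = 57543993.7337
  Source 2: 10^(64.3/10) = 2691534.8039
  Source 3: 10^(75.8/10) = 38018939.6321
  Source 4: 10^(68.0/10) = 6309573.4448
  Source 5: 10^(88.9/10) = 776247116.6287
Sum of linear values = 880811158.2432
L_total = 10 * log10(880811158.2432) = 89.45

89.45 dB


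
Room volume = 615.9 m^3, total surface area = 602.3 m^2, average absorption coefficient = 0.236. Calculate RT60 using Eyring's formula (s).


Given values:
  V = 615.9 m^3, S = 602.3 m^2, alpha = 0.236
Formula: RT60 = 0.161 * V / (-S * ln(1 - alpha))
Compute ln(1 - 0.236) = ln(0.764) = -0.269187
Denominator: -602.3 * -0.269187 = 162.1313
Numerator: 0.161 * 615.9 = 99.1599
RT60 = 99.1599 / 162.1313 = 0.612

0.612 s


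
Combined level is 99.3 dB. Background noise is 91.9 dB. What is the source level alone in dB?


Given values:
  L_total = 99.3 dB, L_bg = 91.9 dB
Formula: L_source = 10 * log10(10^(L_total/10) - 10^(L_bg/10))
Convert to linear:
  10^(99.3/10) = 8511380382.0238
  10^(91.9/10) = 1548816618.9125
Difference: 8511380382.0238 - 1548816618.9125 = 6962563763.1113
L_source = 10 * log10(6962563763.1113) = 98.43

98.43 dB


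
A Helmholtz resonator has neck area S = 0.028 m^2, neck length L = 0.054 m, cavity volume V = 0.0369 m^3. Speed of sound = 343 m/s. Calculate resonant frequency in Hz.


Given values:
  S = 0.028 m^2, L = 0.054 m, V = 0.0369 m^3, c = 343 m/s
Formula: f = (c / (2*pi)) * sqrt(S / (V * L))
Compute V * L = 0.0369 * 0.054 = 0.0019926
Compute S / (V * L) = 0.028 / 0.0019926 = 14.052
Compute sqrt(14.052) = 3.7486
Compute c / (2*pi) = 343 / 6.283185 = 54.590148
f = 54.590148 * 3.7486 = 204.64

204.64 Hz


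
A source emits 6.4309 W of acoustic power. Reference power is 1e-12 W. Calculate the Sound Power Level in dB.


Given values:
  W = 6.4309 W
  W_ref = 1e-12 W
Formula: SWL = 10 * log10(W / W_ref)
Compute ratio: W / W_ref = 6430900000000
Compute log10: log10(6430900000000) = 12.808272
Multiply: SWL = 10 * 12.808272 = 128.08

128.08 dB


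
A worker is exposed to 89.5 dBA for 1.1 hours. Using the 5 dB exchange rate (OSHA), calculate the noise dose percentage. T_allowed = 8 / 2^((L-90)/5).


Given values:
  L = 89.5 dBA, T = 1.1 hours
Formula: T_allowed = 8 / 2^((L - 90) / 5)
Compute exponent: (89.5 - 90) / 5 = -0.1
Compute 2^(-0.1) = 0.933033
T_allowed = 8 / 0.933033 = 8.574188 hours
Dose = (T / T_allowed) * 100
Dose = (1.1 / 8.574188) * 100 = 12.83

12.83 %


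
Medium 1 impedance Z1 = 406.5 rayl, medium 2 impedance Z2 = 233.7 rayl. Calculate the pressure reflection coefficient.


Given values:
  Z1 = 406.5 rayl, Z2 = 233.7 rayl
Formula: R = (Z2 - Z1) / (Z2 + Z1)
Numerator: Z2 - Z1 = 233.7 - 406.5 = -172.8
Denominator: Z2 + Z1 = 233.7 + 406.5 = 640.2
R = -172.8 / 640.2 = -0.2699

-0.2699


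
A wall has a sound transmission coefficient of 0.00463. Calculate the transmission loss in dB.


Given values:
  tau = 0.00463
Formula: TL = 10 * log10(1 / tau)
Compute 1 / tau = 1 / 0.00463 = 215.9827
Compute log10(215.9827) = 2.334419
TL = 10 * 2.334419 = 23.34

23.34 dB


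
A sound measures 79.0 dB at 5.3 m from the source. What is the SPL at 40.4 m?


Given values:
  SPL1 = 79.0 dB, r1 = 5.3 m, r2 = 40.4 m
Formula: SPL2 = SPL1 - 20 * log10(r2 / r1)
Compute ratio: r2 / r1 = 40.4 / 5.3 = 7.6226
Compute log10: log10(7.6226) = 0.882103
Compute drop: 20 * 0.882103 = 17.6421
SPL2 = 79.0 - 17.6421 = 61.36

61.36 dB


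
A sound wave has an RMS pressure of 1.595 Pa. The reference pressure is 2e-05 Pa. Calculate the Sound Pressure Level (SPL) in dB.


Given values:
  p = 1.595 Pa
  p_ref = 2e-05 Pa
Formula: SPL = 20 * log10(p / p_ref)
Compute ratio: p / p_ref = 1.595 / 2e-05 = 79750
Compute log10: log10(79750) = 4.901731
Multiply: SPL = 20 * 4.901731 = 98.03

98.03 dB


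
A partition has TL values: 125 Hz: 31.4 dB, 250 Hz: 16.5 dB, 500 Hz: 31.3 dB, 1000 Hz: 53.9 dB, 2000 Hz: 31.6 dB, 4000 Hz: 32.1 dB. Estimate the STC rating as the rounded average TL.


Given TL values at each frequency:
  125 Hz: 31.4 dB
  250 Hz: 16.5 dB
  500 Hz: 31.3 dB
  1000 Hz: 53.9 dB
  2000 Hz: 31.6 dB
  4000 Hz: 32.1 dB
Formula: STC ~ round(average of TL values)
Sum = 31.4 + 16.5 + 31.3 + 53.9 + 31.6 + 32.1 = 196.8
Average = 196.8 / 6 = 32.8
Rounded: 33

33


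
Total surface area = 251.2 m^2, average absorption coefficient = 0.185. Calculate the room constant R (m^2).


Given values:
  S = 251.2 m^2, alpha = 0.185
Formula: R = S * alpha / (1 - alpha)
Numerator: 251.2 * 0.185 = 46.472
Denominator: 1 - 0.185 = 0.815
R = 46.472 / 0.815 = 57.02

57.02 m^2


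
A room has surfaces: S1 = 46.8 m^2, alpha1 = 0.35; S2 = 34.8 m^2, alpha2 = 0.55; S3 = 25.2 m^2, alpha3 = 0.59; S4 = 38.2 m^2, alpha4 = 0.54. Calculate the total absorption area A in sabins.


Given surfaces:
  Surface 1: 46.8 * 0.35 = 16.38
  Surface 2: 34.8 * 0.55 = 19.14
  Surface 3: 25.2 * 0.59 = 14.868
  Surface 4: 38.2 * 0.54 = 20.628
Formula: A = sum(Si * alpha_i)
A = 16.38 + 19.14 + 14.868 + 20.628
A = 71.02

71.02 sabins


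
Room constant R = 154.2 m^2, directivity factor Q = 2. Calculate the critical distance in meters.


Given values:
  R = 154.2 m^2, Q = 2
Formula: d_c = 0.141 * sqrt(Q * R)
Compute Q * R = 2 * 154.2 = 308.4
Compute sqrt(308.4) = 17.5613
d_c = 0.141 * 17.5613 = 2.476

2.476 m


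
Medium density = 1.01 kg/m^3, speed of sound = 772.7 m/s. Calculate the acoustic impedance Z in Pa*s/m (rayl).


Given values:
  rho = 1.01 kg/m^3
  c = 772.7 m/s
Formula: Z = rho * c
Z = 1.01 * 772.7
Z = 780.43

780.43 rayl


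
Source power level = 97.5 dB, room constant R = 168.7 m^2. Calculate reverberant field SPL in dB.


Given values:
  Lw = 97.5 dB, R = 168.7 m^2
Formula: SPL = Lw + 10 * log10(4 / R)
Compute 4 / R = 4 / 168.7 = 0.023711
Compute 10 * log10(0.023711) = -16.2505
SPL = 97.5 + (-16.2505) = 81.25

81.25 dB


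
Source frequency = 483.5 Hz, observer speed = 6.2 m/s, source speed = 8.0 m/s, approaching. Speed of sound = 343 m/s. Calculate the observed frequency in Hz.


Given values:
  f_s = 483.5 Hz, v_o = 6.2 m/s, v_s = 8.0 m/s
  Direction: approaching
Formula: f_o = f_s * (c + v_o) / (c - v_s)
Numerator: c + v_o = 343 + 6.2 = 349.2
Denominator: c - v_s = 343 - 8.0 = 335.0
f_o = 483.5 * 349.2 / 335.0 = 503.99

503.99 Hz


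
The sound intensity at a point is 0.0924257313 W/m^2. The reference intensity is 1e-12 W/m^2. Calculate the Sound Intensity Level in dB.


Given values:
  I = 0.0924257313 W/m^2
  I_ref = 1e-12 W/m^2
Formula: SIL = 10 * log10(I / I_ref)
Compute ratio: I / I_ref = 92425731300
Compute log10: log10(92425731300) = 10.965793
Multiply: SIL = 10 * 10.965793 = 109.66

109.66 dB


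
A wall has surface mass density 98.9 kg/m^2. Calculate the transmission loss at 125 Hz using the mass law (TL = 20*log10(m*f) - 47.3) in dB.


Given values:
  m = 98.9 kg/m^2, f = 125 Hz
Formula: TL = 20 * log10(m * f) - 47.3
Compute m * f = 98.9 * 125 = 12362.5
Compute log10(12362.5) = 4.092106
Compute 20 * 4.092106 = 81.8421
TL = 81.8421 - 47.3 = 34.54

34.54 dB


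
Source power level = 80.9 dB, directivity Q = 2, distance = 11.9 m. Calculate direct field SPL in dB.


Given values:
  Lw = 80.9 dB, Q = 2, r = 11.9 m
Formula: SPL = Lw + 10 * log10(Q / (4 * pi * r^2))
Compute 4 * pi * r^2 = 4 * pi * 11.9^2 = 1779.5237
Compute Q / denom = 2 / 1779.5237 = 0.0011239
Compute 10 * log10(0.0011239) = -29.4927
SPL = 80.9 + (-29.4927) = 51.41

51.41 dB


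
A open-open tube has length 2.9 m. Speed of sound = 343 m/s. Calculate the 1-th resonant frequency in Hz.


Given values:
  Tube type: open-open, L = 2.9 m, c = 343 m/s, n = 1
Formula: f_n = n * c / (2 * L)
Compute 2 * L = 2 * 2.9 = 5.8
f = 1 * 343 / 5.8
f = 59.14

59.14 Hz


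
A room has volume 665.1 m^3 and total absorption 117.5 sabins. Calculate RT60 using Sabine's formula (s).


Given values:
  V = 665.1 m^3
  A = 117.5 sabins
Formula: RT60 = 0.161 * V / A
Numerator: 0.161 * 665.1 = 107.0811
RT60 = 107.0811 / 117.5 = 0.911

0.911 s


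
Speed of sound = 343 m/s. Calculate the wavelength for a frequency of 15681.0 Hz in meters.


Given values:
  c = 343 m/s, f = 15681.0 Hz
Formula: lambda = c / f
lambda = 343 / 15681.0
lambda = 0.0219

0.0219 m


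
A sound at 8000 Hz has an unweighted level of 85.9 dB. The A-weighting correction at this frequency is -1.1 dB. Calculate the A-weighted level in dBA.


Given values:
  SPL = 85.9 dB
  A-weighting at 8000 Hz = -1.1 dB
Formula: L_A = SPL + A_weight
L_A = 85.9 + (-1.1)
L_A = 84.8

84.8 dBA


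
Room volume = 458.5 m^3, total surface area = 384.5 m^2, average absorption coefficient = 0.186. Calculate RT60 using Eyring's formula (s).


Given values:
  V = 458.5 m^3, S = 384.5 m^2, alpha = 0.186
Formula: RT60 = 0.161 * V / (-S * ln(1 - alpha))
Compute ln(1 - 0.186) = ln(0.814) = -0.205795
Denominator: -384.5 * -0.205795 = 79.1282
Numerator: 0.161 * 458.5 = 73.8185
RT60 = 73.8185 / 79.1282 = 0.933

0.933 s


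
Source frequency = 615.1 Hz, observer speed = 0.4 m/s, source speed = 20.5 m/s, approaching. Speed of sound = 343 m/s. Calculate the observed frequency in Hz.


Given values:
  f_s = 615.1 Hz, v_o = 0.4 m/s, v_s = 20.5 m/s
  Direction: approaching
Formula: f_o = f_s * (c + v_o) / (c - v_s)
Numerator: c + v_o = 343 + 0.4 = 343.4
Denominator: c - v_s = 343 - 20.5 = 322.5
f_o = 615.1 * 343.4 / 322.5 = 654.96

654.96 Hz


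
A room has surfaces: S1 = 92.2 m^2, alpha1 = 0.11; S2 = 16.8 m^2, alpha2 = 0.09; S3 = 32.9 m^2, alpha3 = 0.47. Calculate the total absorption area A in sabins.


Given surfaces:
  Surface 1: 92.2 * 0.11 = 10.142
  Surface 2: 16.8 * 0.09 = 1.512
  Surface 3: 32.9 * 0.47 = 15.463
Formula: A = sum(Si * alpha_i)
A = 10.142 + 1.512 + 15.463
A = 27.12

27.12 sabins


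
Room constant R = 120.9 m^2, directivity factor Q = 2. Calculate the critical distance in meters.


Given values:
  R = 120.9 m^2, Q = 2
Formula: d_c = 0.141 * sqrt(Q * R)
Compute Q * R = 2 * 120.9 = 241.8
Compute sqrt(241.8) = 15.5499
d_c = 0.141 * 15.5499 = 2.193

2.193 m


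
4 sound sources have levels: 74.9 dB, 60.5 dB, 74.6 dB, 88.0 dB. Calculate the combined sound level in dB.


Formula: L_total = 10 * log10( sum(10^(Li/10)) )
  Source 1: 10^(74.9/10) = 30902954.3251
  Source 2: 10^(60.5/10) = 1122018.4543
  Source 3: 10^(74.6/10) = 28840315.0313
  Source 4: 10^(88.0/10) = 630957344.4802
Sum of linear values = 691822632.2909
L_total = 10 * log10(691822632.2909) = 88.4

88.4 dB


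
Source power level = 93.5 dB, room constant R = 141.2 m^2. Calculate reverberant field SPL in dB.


Given values:
  Lw = 93.5 dB, R = 141.2 m^2
Formula: SPL = Lw + 10 * log10(4 / R)
Compute 4 / R = 4 / 141.2 = 0.028329
Compute 10 * log10(0.028329) = -15.4777
SPL = 93.5 + (-15.4777) = 78.02

78.02 dB


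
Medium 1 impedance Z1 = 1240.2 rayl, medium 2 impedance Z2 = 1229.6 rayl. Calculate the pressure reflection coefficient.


Given values:
  Z1 = 1240.2 rayl, Z2 = 1229.6 rayl
Formula: R = (Z2 - Z1) / (Z2 + Z1)
Numerator: Z2 - Z1 = 1229.6 - 1240.2 = -10.6
Denominator: Z2 + Z1 = 1229.6 + 1240.2 = 2469.8
R = -10.6 / 2469.8 = -0.0043

-0.0043


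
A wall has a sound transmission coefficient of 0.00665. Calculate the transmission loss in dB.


Given values:
  tau = 0.00665
Formula: TL = 10 * log10(1 / tau)
Compute 1 / tau = 1 / 0.00665 = 150.3759
Compute log10(150.3759) = 2.177178
TL = 10 * 2.177178 = 21.77

21.77 dB


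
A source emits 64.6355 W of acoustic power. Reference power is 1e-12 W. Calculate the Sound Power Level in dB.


Given values:
  W = 64.6355 W
  W_ref = 1e-12 W
Formula: SWL = 10 * log10(W / W_ref)
Compute ratio: W / W_ref = 64635500000000
Compute log10: log10(64635500000000) = 13.810471
Multiply: SWL = 10 * 13.810471 = 138.1

138.1 dB


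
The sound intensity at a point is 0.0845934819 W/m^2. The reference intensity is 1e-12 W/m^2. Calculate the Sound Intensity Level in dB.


Given values:
  I = 0.0845934819 W/m^2
  I_ref = 1e-12 W/m^2
Formula: SIL = 10 * log10(I / I_ref)
Compute ratio: I / I_ref = 84593481900
Compute log10: log10(84593481900) = 10.927337
Multiply: SIL = 10 * 10.927337 = 109.27

109.27 dB


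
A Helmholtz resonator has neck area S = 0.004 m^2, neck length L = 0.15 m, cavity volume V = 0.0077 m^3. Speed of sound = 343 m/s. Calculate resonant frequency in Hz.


Given values:
  S = 0.004 m^2, L = 0.15 m, V = 0.0077 m^3, c = 343 m/s
Formula: f = (c / (2*pi)) * sqrt(S / (V * L))
Compute V * L = 0.0077 * 0.15 = 0.001155
Compute S / (V * L) = 0.004 / 0.001155 = 3.4632
Compute sqrt(3.4632) = 1.860967
Compute c / (2*pi) = 343 / 6.283185 = 54.590148
f = 54.590148 * 1.860967 = 101.59

101.59 Hz


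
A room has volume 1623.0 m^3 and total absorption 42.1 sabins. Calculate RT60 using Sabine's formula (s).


Given values:
  V = 1623.0 m^3
  A = 42.1 sabins
Formula: RT60 = 0.161 * V / A
Numerator: 0.161 * 1623.0 = 261.303
RT60 = 261.303 / 42.1 = 6.207

6.207 s


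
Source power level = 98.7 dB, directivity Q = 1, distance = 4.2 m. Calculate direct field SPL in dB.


Given values:
  Lw = 98.7 dB, Q = 1, r = 4.2 m
Formula: SPL = Lw + 10 * log10(Q / (4 * pi * r^2))
Compute 4 * pi * r^2 = 4 * pi * 4.2^2 = 221.6708
Compute Q / denom = 1 / 221.6708 = 0.00451119
Compute 10 * log10(0.00451119) = -23.4571
SPL = 98.7 + (-23.4571) = 75.24

75.24 dB


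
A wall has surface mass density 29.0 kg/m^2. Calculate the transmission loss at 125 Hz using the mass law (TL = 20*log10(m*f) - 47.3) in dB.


Given values:
  m = 29.0 kg/m^2, f = 125 Hz
Formula: TL = 20 * log10(m * f) - 47.3
Compute m * f = 29.0 * 125 = 3625.0
Compute log10(3625.0) = 3.559308
Compute 20 * 3.559308 = 71.1862
TL = 71.1862 - 47.3 = 23.89

23.89 dB


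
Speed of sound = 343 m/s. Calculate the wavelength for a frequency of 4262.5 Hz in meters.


Given values:
  c = 343 m/s, f = 4262.5 Hz
Formula: lambda = c / f
lambda = 343 / 4262.5
lambda = 0.0805

0.0805 m


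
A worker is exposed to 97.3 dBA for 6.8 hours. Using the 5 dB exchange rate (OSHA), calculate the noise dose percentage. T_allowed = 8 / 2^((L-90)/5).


Given values:
  L = 97.3 dBA, T = 6.8 hours
Formula: T_allowed = 8 / 2^((L - 90) / 5)
Compute exponent: (97.3 - 90) / 5 = 1.46
Compute 2^(1.46) = 2.751084
T_allowed = 8 / 2.751084 = 2.907945 hours
Dose = (T / T_allowed) * 100
Dose = (6.8 / 2.907945) * 100 = 233.84

233.84 %


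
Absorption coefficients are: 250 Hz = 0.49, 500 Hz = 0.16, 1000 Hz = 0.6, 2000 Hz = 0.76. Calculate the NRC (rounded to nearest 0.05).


Given values:
  a_250 = 0.49, a_500 = 0.16
  a_1000 = 0.6, a_2000 = 0.76
Formula: NRC = (a250 + a500 + a1000 + a2000) / 4
Sum = 0.49 + 0.16 + 0.6 + 0.76 = 2.01
NRC = 2.01 / 4 = 0.5025
Rounded to nearest 0.05: 0.5

0.5


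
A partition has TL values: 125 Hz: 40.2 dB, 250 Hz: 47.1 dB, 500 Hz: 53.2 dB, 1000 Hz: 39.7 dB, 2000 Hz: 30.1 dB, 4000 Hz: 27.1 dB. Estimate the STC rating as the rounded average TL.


Given TL values at each frequency:
  125 Hz: 40.2 dB
  250 Hz: 47.1 dB
  500 Hz: 53.2 dB
  1000 Hz: 39.7 dB
  2000 Hz: 30.1 dB
  4000 Hz: 27.1 dB
Formula: STC ~ round(average of TL values)
Sum = 40.2 + 47.1 + 53.2 + 39.7 + 30.1 + 27.1 = 237.4
Average = 237.4 / 6 = 39.57
Rounded: 40

40


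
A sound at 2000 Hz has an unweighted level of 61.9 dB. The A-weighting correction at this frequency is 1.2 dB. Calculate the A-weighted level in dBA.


Given values:
  SPL = 61.9 dB
  A-weighting at 2000 Hz = 1.2 dB
Formula: L_A = SPL + A_weight
L_A = 61.9 + (1.2)
L_A = 63.1

63.1 dBA


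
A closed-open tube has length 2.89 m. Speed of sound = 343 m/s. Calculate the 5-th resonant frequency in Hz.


Given values:
  Tube type: closed-open, L = 2.89 m, c = 343 m/s, n = 5
Formula: f_n = (2n - 1) * c / (4 * L)
Compute 2n - 1 = 2*5 - 1 = 9
Compute 4 * L = 4 * 2.89 = 11.56
f = 9 * 343 / 11.56
f = 267.04

267.04 Hz


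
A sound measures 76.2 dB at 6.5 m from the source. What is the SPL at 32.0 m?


Given values:
  SPL1 = 76.2 dB, r1 = 6.5 m, r2 = 32.0 m
Formula: SPL2 = SPL1 - 20 * log10(r2 / r1)
Compute ratio: r2 / r1 = 32.0 / 6.5 = 4.9231
Compute log10: log10(4.9231) = 0.692239
Compute drop: 20 * 0.692239 = 13.8448
SPL2 = 76.2 - 13.8448 = 62.36

62.36 dB


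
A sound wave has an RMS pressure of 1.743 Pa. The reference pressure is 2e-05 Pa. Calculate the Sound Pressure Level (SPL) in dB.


Given values:
  p = 1.743 Pa
  p_ref = 2e-05 Pa
Formula: SPL = 20 * log10(p / p_ref)
Compute ratio: p / p_ref = 1.743 / 2e-05 = 87150
Compute log10: log10(87150) = 4.940267
Multiply: SPL = 20 * 4.940267 = 98.81

98.81 dB


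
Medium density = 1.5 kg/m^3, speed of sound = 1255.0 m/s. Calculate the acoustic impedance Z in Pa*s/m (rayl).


Given values:
  rho = 1.5 kg/m^3
  c = 1255.0 m/s
Formula: Z = rho * c
Z = 1.5 * 1255.0
Z = 1882.5

1882.5 rayl


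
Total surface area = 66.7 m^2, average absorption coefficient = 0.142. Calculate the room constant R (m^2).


Given values:
  S = 66.7 m^2, alpha = 0.142
Formula: R = S * alpha / (1 - alpha)
Numerator: 66.7 * 0.142 = 9.4714
Denominator: 1 - 0.142 = 0.858
R = 9.4714 / 0.858 = 11.04

11.04 m^2


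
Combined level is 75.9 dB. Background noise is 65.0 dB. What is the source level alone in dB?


Given values:
  L_total = 75.9 dB, L_bg = 65.0 dB
Formula: L_source = 10 * log10(10^(L_total/10) - 10^(L_bg/10))
Convert to linear:
  10^(75.9/10) = 38904514.4994
  10^(65.0/10) = 3162277.6602
Difference: 38904514.4994 - 3162277.6602 = 35742236.8392
L_source = 10 * log10(35742236.8392) = 75.53

75.53 dB


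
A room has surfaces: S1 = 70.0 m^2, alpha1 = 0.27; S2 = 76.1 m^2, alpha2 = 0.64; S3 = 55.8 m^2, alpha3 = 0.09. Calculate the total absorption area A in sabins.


Given surfaces:
  Surface 1: 70.0 * 0.27 = 18.9
  Surface 2: 76.1 * 0.64 = 48.704
  Surface 3: 55.8 * 0.09 = 5.022
Formula: A = sum(Si * alpha_i)
A = 18.9 + 48.704 + 5.022
A = 72.63

72.63 sabins


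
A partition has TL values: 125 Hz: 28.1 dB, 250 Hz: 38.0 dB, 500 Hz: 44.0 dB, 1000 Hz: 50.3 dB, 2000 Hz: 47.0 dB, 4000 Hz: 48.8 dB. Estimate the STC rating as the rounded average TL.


Given TL values at each frequency:
  125 Hz: 28.1 dB
  250 Hz: 38.0 dB
  500 Hz: 44.0 dB
  1000 Hz: 50.3 dB
  2000 Hz: 47.0 dB
  4000 Hz: 48.8 dB
Formula: STC ~ round(average of TL values)
Sum = 28.1 + 38.0 + 44.0 + 50.3 + 47.0 + 48.8 = 256.2
Average = 256.2 / 6 = 42.7
Rounded: 43

43


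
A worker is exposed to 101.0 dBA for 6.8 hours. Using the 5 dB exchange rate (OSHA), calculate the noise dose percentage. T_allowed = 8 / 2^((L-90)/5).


Given values:
  L = 101.0 dBA, T = 6.8 hours
Formula: T_allowed = 8 / 2^((L - 90) / 5)
Compute exponent: (101.0 - 90) / 5 = 2.2
Compute 2^(2.2) = 4.594793
T_allowed = 8 / 4.594793 = 1.741101 hours
Dose = (T / T_allowed) * 100
Dose = (6.8 / 1.741101) * 100 = 390.56

390.56 %


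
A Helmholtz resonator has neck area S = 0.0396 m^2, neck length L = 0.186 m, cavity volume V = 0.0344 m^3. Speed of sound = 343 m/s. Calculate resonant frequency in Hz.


Given values:
  S = 0.0396 m^2, L = 0.186 m, V = 0.0344 m^3, c = 343 m/s
Formula: f = (c / (2*pi)) * sqrt(S / (V * L))
Compute V * L = 0.0344 * 0.186 = 0.0063984
Compute S / (V * L) = 0.0396 / 0.0063984 = 6.189
Compute sqrt(6.189) = 2.48777
Compute c / (2*pi) = 343 / 6.283185 = 54.590148
f = 54.590148 * 2.48777 = 135.81

135.81 Hz


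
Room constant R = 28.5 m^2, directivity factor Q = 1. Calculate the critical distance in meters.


Given values:
  R = 28.5 m^2, Q = 1
Formula: d_c = 0.141 * sqrt(Q * R)
Compute Q * R = 1 * 28.5 = 28.5
Compute sqrt(28.5) = 5.3385
d_c = 0.141 * 5.3385 = 0.753

0.753 m


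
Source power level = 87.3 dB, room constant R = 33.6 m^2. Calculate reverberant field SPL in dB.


Given values:
  Lw = 87.3 dB, R = 33.6 m^2
Formula: SPL = Lw + 10 * log10(4 / R)
Compute 4 / R = 4 / 33.6 = 0.119048
Compute 10 * log10(0.119048) = -9.2428
SPL = 87.3 + (-9.2428) = 78.06

78.06 dB


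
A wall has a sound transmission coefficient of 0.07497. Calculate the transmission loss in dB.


Given values:
  tau = 0.07497
Formula: TL = 10 * log10(1 / tau)
Compute 1 / tau = 1 / 0.07497 = 13.3387
Compute log10(13.3387) = 1.125114
TL = 10 * 1.125114 = 11.25

11.25 dB


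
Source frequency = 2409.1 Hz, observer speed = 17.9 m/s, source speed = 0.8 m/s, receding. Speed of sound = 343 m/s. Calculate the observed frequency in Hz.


Given values:
  f_s = 2409.1 Hz, v_o = 17.9 m/s, v_s = 0.8 m/s
  Direction: receding
Formula: f_o = f_s * (c - v_o) / (c + v_s)
Numerator: c - v_o = 343 - 17.9 = 325.1
Denominator: c + v_s = 343 + 0.8 = 343.8
f_o = 2409.1 * 325.1 / 343.8 = 2278.06

2278.06 Hz


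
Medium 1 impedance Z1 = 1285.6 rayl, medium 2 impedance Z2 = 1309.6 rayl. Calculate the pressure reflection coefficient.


Given values:
  Z1 = 1285.6 rayl, Z2 = 1309.6 rayl
Formula: R = (Z2 - Z1) / (Z2 + Z1)
Numerator: Z2 - Z1 = 1309.6 - 1285.6 = 24.0
Denominator: Z2 + Z1 = 1309.6 + 1285.6 = 2595.2
R = 24.0 / 2595.2 = 0.0092

0.0092


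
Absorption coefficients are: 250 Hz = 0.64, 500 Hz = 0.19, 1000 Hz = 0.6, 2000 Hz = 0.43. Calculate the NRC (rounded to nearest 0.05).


Given values:
  a_250 = 0.64, a_500 = 0.19
  a_1000 = 0.6, a_2000 = 0.43
Formula: NRC = (a250 + a500 + a1000 + a2000) / 4
Sum = 0.64 + 0.19 + 0.6 + 0.43 = 1.86
NRC = 1.86 / 4 = 0.465
Rounded to nearest 0.05: 0.45

0.45


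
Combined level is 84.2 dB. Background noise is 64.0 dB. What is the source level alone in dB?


Given values:
  L_total = 84.2 dB, L_bg = 64.0 dB
Formula: L_source = 10 * log10(10^(L_total/10) - 10^(L_bg/10))
Convert to linear:
  10^(84.2/10) = 263026799.1895
  10^(64.0/10) = 2511886.4315
Difference: 263026799.1895 - 2511886.4315 = 260514912.758
L_source = 10 * log10(260514912.758) = 84.16

84.16 dB


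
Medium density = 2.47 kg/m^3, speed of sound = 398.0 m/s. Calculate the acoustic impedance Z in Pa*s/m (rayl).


Given values:
  rho = 2.47 kg/m^3
  c = 398.0 m/s
Formula: Z = rho * c
Z = 2.47 * 398.0
Z = 983.06

983.06 rayl


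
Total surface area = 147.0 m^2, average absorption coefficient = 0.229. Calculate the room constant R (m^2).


Given values:
  S = 147.0 m^2, alpha = 0.229
Formula: R = S * alpha / (1 - alpha)
Numerator: 147.0 * 0.229 = 33.663
Denominator: 1 - 0.229 = 0.771
R = 33.663 / 0.771 = 43.66

43.66 m^2


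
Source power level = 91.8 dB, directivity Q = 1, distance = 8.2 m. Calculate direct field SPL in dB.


Given values:
  Lw = 91.8 dB, Q = 1, r = 8.2 m
Formula: SPL = Lw + 10 * log10(Q / (4 * pi * r^2))
Compute 4 * pi * r^2 = 4 * pi * 8.2^2 = 844.9628
Compute Q / denom = 1 / 844.9628 = 0.00118348
Compute 10 * log10(0.00118348) = -29.2684
SPL = 91.8 + (-29.2684) = 62.53

62.53 dB


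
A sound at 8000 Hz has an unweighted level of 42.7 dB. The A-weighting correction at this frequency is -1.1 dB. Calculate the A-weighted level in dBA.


Given values:
  SPL = 42.7 dB
  A-weighting at 8000 Hz = -1.1 dB
Formula: L_A = SPL + A_weight
L_A = 42.7 + (-1.1)
L_A = 41.6

41.6 dBA


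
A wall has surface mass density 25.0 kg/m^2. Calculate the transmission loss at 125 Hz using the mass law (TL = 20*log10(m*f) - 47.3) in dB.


Given values:
  m = 25.0 kg/m^2, f = 125 Hz
Formula: TL = 20 * log10(m * f) - 47.3
Compute m * f = 25.0 * 125 = 3125.0
Compute log10(3125.0) = 3.49485
Compute 20 * 3.49485 = 69.897
TL = 69.897 - 47.3 = 22.6

22.6 dB


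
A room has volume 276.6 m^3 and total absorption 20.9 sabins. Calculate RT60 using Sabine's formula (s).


Given values:
  V = 276.6 m^3
  A = 20.9 sabins
Formula: RT60 = 0.161 * V / A
Numerator: 0.161 * 276.6 = 44.5326
RT60 = 44.5326 / 20.9 = 2.131

2.131 s


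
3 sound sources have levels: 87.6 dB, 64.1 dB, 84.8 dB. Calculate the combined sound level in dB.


Formula: L_total = 10 * log10( sum(10^(Li/10)) )
  Source 1: 10^(87.6/10) = 575439937.3372
  Source 2: 10^(64.1/10) = 2570395.7828
  Source 3: 10^(84.8/10) = 301995172.0402
Sum of linear values = 880005505.1602
L_total = 10 * log10(880005505.1602) = 89.44

89.44 dB


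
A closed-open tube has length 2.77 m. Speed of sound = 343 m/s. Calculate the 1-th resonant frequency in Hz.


Given values:
  Tube type: closed-open, L = 2.77 m, c = 343 m/s, n = 1
Formula: f_n = (2n - 1) * c / (4 * L)
Compute 2n - 1 = 2*1 - 1 = 1
Compute 4 * L = 4 * 2.77 = 11.08
f = 1 * 343 / 11.08
f = 30.96

30.96 Hz


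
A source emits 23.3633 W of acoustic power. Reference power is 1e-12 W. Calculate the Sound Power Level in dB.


Given values:
  W = 23.3633 W
  W_ref = 1e-12 W
Formula: SWL = 10 * log10(W / W_ref)
Compute ratio: W / W_ref = 23363300000000
Compute log10: log10(23363300000000) = 13.368534
Multiply: SWL = 10 * 13.368534 = 133.69

133.69 dB


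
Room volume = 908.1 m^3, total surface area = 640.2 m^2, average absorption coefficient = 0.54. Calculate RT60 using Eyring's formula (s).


Given values:
  V = 908.1 m^3, S = 640.2 m^2, alpha = 0.54
Formula: RT60 = 0.161 * V / (-S * ln(1 - alpha))
Compute ln(1 - 0.54) = ln(0.46) = -0.776529
Denominator: -640.2 * -0.776529 = 497.1339
Numerator: 0.161 * 908.1 = 146.2041
RT60 = 146.2041 / 497.1339 = 0.294

0.294 s


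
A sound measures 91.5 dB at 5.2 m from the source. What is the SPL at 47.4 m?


Given values:
  SPL1 = 91.5 dB, r1 = 5.2 m, r2 = 47.4 m
Formula: SPL2 = SPL1 - 20 * log10(r2 / r1)
Compute ratio: r2 / r1 = 47.4 / 5.2 = 9.1154
Compute log10: log10(9.1154) = 0.959776
Compute drop: 20 * 0.959776 = 19.1955
SPL2 = 91.5 - 19.1955 = 72.3

72.3 dB


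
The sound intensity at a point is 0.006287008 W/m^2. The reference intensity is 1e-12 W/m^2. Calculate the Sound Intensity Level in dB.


Given values:
  I = 0.006287008 W/m^2
  I_ref = 1e-12 W/m^2
Formula: SIL = 10 * log10(I / I_ref)
Compute ratio: I / I_ref = 6287008000
Compute log10: log10(6287008000) = 9.798444
Multiply: SIL = 10 * 9.798444 = 97.98

97.98 dB


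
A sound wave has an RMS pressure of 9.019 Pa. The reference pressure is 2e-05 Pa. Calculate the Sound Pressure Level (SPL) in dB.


Given values:
  p = 9.019 Pa
  p_ref = 2e-05 Pa
Formula: SPL = 20 * log10(p / p_ref)
Compute ratio: p / p_ref = 9.019 / 2e-05 = 450950
Compute log10: log10(450950) = 5.654128
Multiply: SPL = 20 * 5.654128 = 113.08

113.08 dB


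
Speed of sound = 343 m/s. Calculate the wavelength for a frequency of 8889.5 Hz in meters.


Given values:
  c = 343 m/s, f = 8889.5 Hz
Formula: lambda = c / f
lambda = 343 / 8889.5
lambda = 0.0386

0.0386 m


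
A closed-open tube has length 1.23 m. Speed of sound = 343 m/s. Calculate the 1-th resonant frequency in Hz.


Given values:
  Tube type: closed-open, L = 1.23 m, c = 343 m/s, n = 1
Formula: f_n = (2n - 1) * c / (4 * L)
Compute 2n - 1 = 2*1 - 1 = 1
Compute 4 * L = 4 * 1.23 = 4.92
f = 1 * 343 / 4.92
f = 69.72

69.72 Hz


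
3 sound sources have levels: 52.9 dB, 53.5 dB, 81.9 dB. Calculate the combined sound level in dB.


Formula: L_total = 10 * log10( sum(10^(Li/10)) )
  Source 1: 10^(52.9/10) = 194984.46
  Source 2: 10^(53.5/10) = 223872.1139
  Source 3: 10^(81.9/10) = 154881661.8912
Sum of linear values = 155300518.4651
L_total = 10 * log10(155300518.4651) = 81.91

81.91 dB


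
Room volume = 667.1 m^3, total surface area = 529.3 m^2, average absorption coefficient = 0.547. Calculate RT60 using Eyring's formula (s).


Given values:
  V = 667.1 m^3, S = 529.3 m^2, alpha = 0.547
Formula: RT60 = 0.161 * V / (-S * ln(1 - alpha))
Compute ln(1 - 0.547) = ln(0.453) = -0.791863
Denominator: -529.3 * -0.791863 = 419.1331
Numerator: 0.161 * 667.1 = 107.4031
RT60 = 107.4031 / 419.1331 = 0.256

0.256 s


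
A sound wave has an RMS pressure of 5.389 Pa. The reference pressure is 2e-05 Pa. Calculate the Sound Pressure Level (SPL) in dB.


Given values:
  p = 5.389 Pa
  p_ref = 2e-05 Pa
Formula: SPL = 20 * log10(p / p_ref)
Compute ratio: p / p_ref = 5.389 / 2e-05 = 269450
Compute log10: log10(269450) = 5.430478
Multiply: SPL = 20 * 5.430478 = 108.61

108.61 dB


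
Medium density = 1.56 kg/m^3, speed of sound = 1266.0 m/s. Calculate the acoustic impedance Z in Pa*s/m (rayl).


Given values:
  rho = 1.56 kg/m^3
  c = 1266.0 m/s
Formula: Z = rho * c
Z = 1.56 * 1266.0
Z = 1974.96

1974.96 rayl


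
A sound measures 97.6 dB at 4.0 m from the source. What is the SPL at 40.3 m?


Given values:
  SPL1 = 97.6 dB, r1 = 4.0 m, r2 = 40.3 m
Formula: SPL2 = SPL1 - 20 * log10(r2 / r1)
Compute ratio: r2 / r1 = 40.3 / 4.0 = 10.075
Compute log10: log10(10.075) = 1.003245
Compute drop: 20 * 1.003245 = 20.0649
SPL2 = 97.6 - 20.0649 = 77.54

77.54 dB


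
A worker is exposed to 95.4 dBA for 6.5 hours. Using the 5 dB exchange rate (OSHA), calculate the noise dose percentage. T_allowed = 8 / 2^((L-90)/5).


Given values:
  L = 95.4 dBA, T = 6.5 hours
Formula: T_allowed = 8 / 2^((L - 90) / 5)
Compute exponent: (95.4 - 90) / 5 = 1.08
Compute 2^(1.08) = 2.114036
T_allowed = 8 / 2.114036 = 3.784231 hours
Dose = (T / T_allowed) * 100
Dose = (6.5 / 3.784231) * 100 = 171.77

171.77 %


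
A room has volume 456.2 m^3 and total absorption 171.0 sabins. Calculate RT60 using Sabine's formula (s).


Given values:
  V = 456.2 m^3
  A = 171.0 sabins
Formula: RT60 = 0.161 * V / A
Numerator: 0.161 * 456.2 = 73.4482
RT60 = 73.4482 / 171.0 = 0.43

0.43 s


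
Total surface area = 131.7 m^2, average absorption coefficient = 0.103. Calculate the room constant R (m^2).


Given values:
  S = 131.7 m^2, alpha = 0.103
Formula: R = S * alpha / (1 - alpha)
Numerator: 131.7 * 0.103 = 13.5651
Denominator: 1 - 0.103 = 0.897
R = 13.5651 / 0.897 = 15.12

15.12 m^2


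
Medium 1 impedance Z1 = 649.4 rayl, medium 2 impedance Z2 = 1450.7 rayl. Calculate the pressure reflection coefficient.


Given values:
  Z1 = 649.4 rayl, Z2 = 1450.7 rayl
Formula: R = (Z2 - Z1) / (Z2 + Z1)
Numerator: Z2 - Z1 = 1450.7 - 649.4 = 801.3
Denominator: Z2 + Z1 = 1450.7 + 649.4 = 2100.1
R = 801.3 / 2100.1 = 0.3816

0.3816


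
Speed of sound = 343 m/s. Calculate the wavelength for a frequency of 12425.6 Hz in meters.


Given values:
  c = 343 m/s, f = 12425.6 Hz
Formula: lambda = c / f
lambda = 343 / 12425.6
lambda = 0.0276

0.0276 m


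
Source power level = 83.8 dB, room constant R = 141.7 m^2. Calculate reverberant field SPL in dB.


Given values:
  Lw = 83.8 dB, R = 141.7 m^2
Formula: SPL = Lw + 10 * log10(4 / R)
Compute 4 / R = 4 / 141.7 = 0.028229
Compute 10 * log10(0.028229) = -15.493
SPL = 83.8 + (-15.493) = 68.31

68.31 dB


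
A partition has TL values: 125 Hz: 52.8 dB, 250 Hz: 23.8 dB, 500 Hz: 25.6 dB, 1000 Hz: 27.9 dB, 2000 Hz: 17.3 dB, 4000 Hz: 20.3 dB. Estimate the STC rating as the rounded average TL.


Given TL values at each frequency:
  125 Hz: 52.8 dB
  250 Hz: 23.8 dB
  500 Hz: 25.6 dB
  1000 Hz: 27.9 dB
  2000 Hz: 17.3 dB
  4000 Hz: 20.3 dB
Formula: STC ~ round(average of TL values)
Sum = 52.8 + 23.8 + 25.6 + 27.9 + 17.3 + 20.3 = 167.7
Average = 167.7 / 6 = 27.95
Rounded: 28

28


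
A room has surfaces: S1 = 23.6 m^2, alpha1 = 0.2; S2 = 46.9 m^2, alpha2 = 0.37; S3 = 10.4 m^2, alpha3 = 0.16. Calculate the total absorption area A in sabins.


Given surfaces:
  Surface 1: 23.6 * 0.2 = 4.72
  Surface 2: 46.9 * 0.37 = 17.353
  Surface 3: 10.4 * 0.16 = 1.664
Formula: A = sum(Si * alpha_i)
A = 4.72 + 17.353 + 1.664
A = 23.74

23.74 sabins


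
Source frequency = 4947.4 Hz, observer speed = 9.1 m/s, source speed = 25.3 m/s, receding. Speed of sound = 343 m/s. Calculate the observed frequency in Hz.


Given values:
  f_s = 4947.4 Hz, v_o = 9.1 m/s, v_s = 25.3 m/s
  Direction: receding
Formula: f_o = f_s * (c - v_o) / (c + v_s)
Numerator: c - v_o = 343 - 9.1 = 333.9
Denominator: c + v_s = 343 + 25.3 = 368.3
f_o = 4947.4 * 333.9 / 368.3 = 4485.3

4485.3 Hz


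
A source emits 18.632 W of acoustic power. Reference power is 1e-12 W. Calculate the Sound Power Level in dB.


Given values:
  W = 18.632 W
  W_ref = 1e-12 W
Formula: SWL = 10 * log10(W / W_ref)
Compute ratio: W / W_ref = 18632000000000
Compute log10: log10(18632000000000) = 13.270259
Multiply: SWL = 10 * 13.270259 = 132.7

132.7 dB


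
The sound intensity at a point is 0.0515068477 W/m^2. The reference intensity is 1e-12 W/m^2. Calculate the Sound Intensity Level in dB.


Given values:
  I = 0.0515068477 W/m^2
  I_ref = 1e-12 W/m^2
Formula: SIL = 10 * log10(I / I_ref)
Compute ratio: I / I_ref = 51506847700
Compute log10: log10(51506847700) = 10.711865
Multiply: SIL = 10 * 10.711865 = 107.12

107.12 dB


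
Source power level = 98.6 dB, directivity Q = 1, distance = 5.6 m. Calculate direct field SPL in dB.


Given values:
  Lw = 98.6 dB, Q = 1, r = 5.6 m
Formula: SPL = Lw + 10 * log10(Q / (4 * pi * r^2))
Compute 4 * pi * r^2 = 4 * pi * 5.6^2 = 394.0814
Compute Q / denom = 1 / 394.0814 = 0.00253755
Compute 10 * log10(0.00253755) = -25.9559
SPL = 98.6 + (-25.9559) = 72.64

72.64 dB


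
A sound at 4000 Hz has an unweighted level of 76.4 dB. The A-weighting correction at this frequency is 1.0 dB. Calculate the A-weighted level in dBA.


Given values:
  SPL = 76.4 dB
  A-weighting at 4000 Hz = 1.0 dB
Formula: L_A = SPL + A_weight
L_A = 76.4 + (1.0)
L_A = 77.4

77.4 dBA


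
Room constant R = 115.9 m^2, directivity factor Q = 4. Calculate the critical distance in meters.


Given values:
  R = 115.9 m^2, Q = 4
Formula: d_c = 0.141 * sqrt(Q * R)
Compute Q * R = 4 * 115.9 = 463.6
Compute sqrt(463.6) = 21.5314
d_c = 0.141 * 21.5314 = 3.036

3.036 m


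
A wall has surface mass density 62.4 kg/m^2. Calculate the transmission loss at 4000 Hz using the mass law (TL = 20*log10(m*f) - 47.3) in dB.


Given values:
  m = 62.4 kg/m^2, f = 4000 Hz
Formula: TL = 20 * log10(m * f) - 47.3
Compute m * f = 62.4 * 4000 = 249600.0
Compute log10(249600.0) = 5.397245
Compute 20 * 5.397245 = 107.9449
TL = 107.9449 - 47.3 = 60.64

60.64 dB


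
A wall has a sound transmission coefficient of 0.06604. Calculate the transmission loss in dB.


Given values:
  tau = 0.06604
Formula: TL = 10 * log10(1 / tau)
Compute 1 / tau = 1 / 0.06604 = 15.1423
Compute log10(15.1423) = 1.180192
TL = 10 * 1.180192 = 11.8

11.8 dB


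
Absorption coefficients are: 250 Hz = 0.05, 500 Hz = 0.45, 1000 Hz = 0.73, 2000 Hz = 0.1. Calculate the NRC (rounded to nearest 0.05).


Given values:
  a_250 = 0.05, a_500 = 0.45
  a_1000 = 0.73, a_2000 = 0.1
Formula: NRC = (a250 + a500 + a1000 + a2000) / 4
Sum = 0.05 + 0.45 + 0.73 + 0.1 = 1.33
NRC = 1.33 / 4 = 0.3325
Rounded to nearest 0.05: 0.35

0.35


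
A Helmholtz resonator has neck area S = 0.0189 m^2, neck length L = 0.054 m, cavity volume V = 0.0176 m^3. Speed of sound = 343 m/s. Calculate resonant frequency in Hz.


Given values:
  S = 0.0189 m^2, L = 0.054 m, V = 0.0176 m^3, c = 343 m/s
Formula: f = (c / (2*pi)) * sqrt(S / (V * L))
Compute V * L = 0.0176 * 0.054 = 0.0009504
Compute S / (V * L) = 0.0189 / 0.0009504 = 19.8864
Compute sqrt(19.8864) = 4.459417
Compute c / (2*pi) = 343 / 6.283185 = 54.590148
f = 54.590148 * 4.459417 = 243.44

243.44 Hz


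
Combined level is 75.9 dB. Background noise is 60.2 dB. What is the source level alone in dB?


Given values:
  L_total = 75.9 dB, L_bg = 60.2 dB
Formula: L_source = 10 * log10(10^(L_total/10) - 10^(L_bg/10))
Convert to linear:
  10^(75.9/10) = 38904514.4994
  10^(60.2/10) = 1047128.5481
Difference: 38904514.4994 - 1047128.5481 = 37857385.9513
L_source = 10 * log10(37857385.9513) = 75.78

75.78 dB


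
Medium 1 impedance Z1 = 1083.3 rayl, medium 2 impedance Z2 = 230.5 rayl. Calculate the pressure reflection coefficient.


Given values:
  Z1 = 1083.3 rayl, Z2 = 230.5 rayl
Formula: R = (Z2 - Z1) / (Z2 + Z1)
Numerator: Z2 - Z1 = 230.5 - 1083.3 = -852.8
Denominator: Z2 + Z1 = 230.5 + 1083.3 = 1313.8
R = -852.8 / 1313.8 = -0.6491

-0.6491


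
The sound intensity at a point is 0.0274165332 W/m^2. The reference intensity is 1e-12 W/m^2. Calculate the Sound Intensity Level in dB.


Given values:
  I = 0.0274165332 W/m^2
  I_ref = 1e-12 W/m^2
Formula: SIL = 10 * log10(I / I_ref)
Compute ratio: I / I_ref = 27416533200
Compute log10: log10(27416533200) = 10.438013
Multiply: SIL = 10 * 10.438013 = 104.38

104.38 dB


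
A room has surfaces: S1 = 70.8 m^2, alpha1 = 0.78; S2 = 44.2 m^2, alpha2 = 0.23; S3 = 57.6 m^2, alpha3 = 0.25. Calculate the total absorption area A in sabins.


Given surfaces:
  Surface 1: 70.8 * 0.78 = 55.224
  Surface 2: 44.2 * 0.23 = 10.166
  Surface 3: 57.6 * 0.25 = 14.4
Formula: A = sum(Si * alpha_i)
A = 55.224 + 10.166 + 14.4
A = 79.79

79.79 sabins


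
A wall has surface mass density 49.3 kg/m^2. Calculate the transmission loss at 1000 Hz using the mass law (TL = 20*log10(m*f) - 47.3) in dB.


Given values:
  m = 49.3 kg/m^2, f = 1000 Hz
Formula: TL = 20 * log10(m * f) - 47.3
Compute m * f = 49.3 * 1000 = 49300.0
Compute log10(49300.0) = 4.692847
Compute 20 * 4.692847 = 93.8569
TL = 93.8569 - 47.3 = 46.56

46.56 dB


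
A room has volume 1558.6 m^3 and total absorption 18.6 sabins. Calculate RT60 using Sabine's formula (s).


Given values:
  V = 1558.6 m^3
  A = 18.6 sabins
Formula: RT60 = 0.161 * V / A
Numerator: 0.161 * 1558.6 = 250.9346
RT60 = 250.9346 / 18.6 = 13.491

13.491 s


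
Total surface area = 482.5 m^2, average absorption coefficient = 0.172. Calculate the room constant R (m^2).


Given values:
  S = 482.5 m^2, alpha = 0.172
Formula: R = S * alpha / (1 - alpha)
Numerator: 482.5 * 0.172 = 82.99
Denominator: 1 - 0.172 = 0.828
R = 82.99 / 0.828 = 100.23

100.23 m^2


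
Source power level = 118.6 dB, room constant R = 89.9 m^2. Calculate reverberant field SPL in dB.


Given values:
  Lw = 118.6 dB, R = 89.9 m^2
Formula: SPL = Lw + 10 * log10(4 / R)
Compute 4 / R = 4 / 89.9 = 0.044494
Compute 10 * log10(0.044494) = -13.517
SPL = 118.6 + (-13.517) = 105.08

105.08 dB


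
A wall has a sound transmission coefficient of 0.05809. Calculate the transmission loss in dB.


Given values:
  tau = 0.05809
Formula: TL = 10 * log10(1 / tau)
Compute 1 / tau = 1 / 0.05809 = 17.2147
Compute log10(17.2147) = 1.235899
TL = 10 * 1.235899 = 12.36

12.36 dB


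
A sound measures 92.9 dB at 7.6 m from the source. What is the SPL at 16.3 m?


Given values:
  SPL1 = 92.9 dB, r1 = 7.6 m, r2 = 16.3 m
Formula: SPL2 = SPL1 - 20 * log10(r2 / r1)
Compute ratio: r2 / r1 = 16.3 / 7.6 = 2.1447
Compute log10: log10(2.1447) = 0.331367
Compute drop: 20 * 0.331367 = 6.6273
SPL2 = 92.9 - 6.6273 = 86.27

86.27 dB


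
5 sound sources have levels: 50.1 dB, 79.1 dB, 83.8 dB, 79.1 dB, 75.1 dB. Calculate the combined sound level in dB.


Formula: L_total = 10 * log10( sum(10^(Li/10)) )
  Source 1: 10^(50.1/10) = 102329.2992
  Source 2: 10^(79.1/10) = 81283051.6164
  Source 3: 10^(83.8/10) = 239883291.9019
  Source 4: 10^(79.1/10) = 81283051.6164
  Source 5: 10^(75.1/10) = 32359365.693
Sum of linear values = 434911090.1269
L_total = 10 * log10(434911090.1269) = 86.38

86.38 dB


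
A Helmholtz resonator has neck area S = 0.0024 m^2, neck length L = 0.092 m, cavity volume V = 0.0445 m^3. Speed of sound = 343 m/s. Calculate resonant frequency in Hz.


Given values:
  S = 0.0024 m^2, L = 0.092 m, V = 0.0445 m^3, c = 343 m/s
Formula: f = (c / (2*pi)) * sqrt(S / (V * L))
Compute V * L = 0.0445 * 0.092 = 0.004094
Compute S / (V * L) = 0.0024 / 0.004094 = 0.5862
Compute sqrt(0.5862) = 0.765637
Compute c / (2*pi) = 343 / 6.283185 = 54.590148
f = 54.590148 * 0.765637 = 41.8

41.8 Hz
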